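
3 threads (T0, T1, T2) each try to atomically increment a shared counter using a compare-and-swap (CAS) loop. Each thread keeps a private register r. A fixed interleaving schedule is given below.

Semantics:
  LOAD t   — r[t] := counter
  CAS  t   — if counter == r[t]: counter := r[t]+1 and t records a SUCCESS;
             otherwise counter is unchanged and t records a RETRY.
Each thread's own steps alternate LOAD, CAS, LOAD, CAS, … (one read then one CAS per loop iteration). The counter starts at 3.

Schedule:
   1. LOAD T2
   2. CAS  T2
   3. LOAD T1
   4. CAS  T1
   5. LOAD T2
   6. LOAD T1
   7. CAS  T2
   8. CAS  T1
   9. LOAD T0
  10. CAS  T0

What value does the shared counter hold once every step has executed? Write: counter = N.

counter = 7

   1) LOAD T2:  M=3  r_T2=3
   2) CAS  T2:  M=4  r_T2=3 ✓
   3) LOAD T1:  M=4  r_T1=4
   4) CAS  T1:  M=5  r_T1=4 ✓
   5) LOAD T2:  M=5  r_T2=5
   6) LOAD T1:  M=5  r_T1=5
   7) CAS  T2:  M=6  r_T2=5 ✓
   8) CAS  T1:  M=6  r_T1=5 ✗
   9) LOAD T0:  M=6  r_T0=6
  10) CAS  T0:  M=7  r_T0=6 ✓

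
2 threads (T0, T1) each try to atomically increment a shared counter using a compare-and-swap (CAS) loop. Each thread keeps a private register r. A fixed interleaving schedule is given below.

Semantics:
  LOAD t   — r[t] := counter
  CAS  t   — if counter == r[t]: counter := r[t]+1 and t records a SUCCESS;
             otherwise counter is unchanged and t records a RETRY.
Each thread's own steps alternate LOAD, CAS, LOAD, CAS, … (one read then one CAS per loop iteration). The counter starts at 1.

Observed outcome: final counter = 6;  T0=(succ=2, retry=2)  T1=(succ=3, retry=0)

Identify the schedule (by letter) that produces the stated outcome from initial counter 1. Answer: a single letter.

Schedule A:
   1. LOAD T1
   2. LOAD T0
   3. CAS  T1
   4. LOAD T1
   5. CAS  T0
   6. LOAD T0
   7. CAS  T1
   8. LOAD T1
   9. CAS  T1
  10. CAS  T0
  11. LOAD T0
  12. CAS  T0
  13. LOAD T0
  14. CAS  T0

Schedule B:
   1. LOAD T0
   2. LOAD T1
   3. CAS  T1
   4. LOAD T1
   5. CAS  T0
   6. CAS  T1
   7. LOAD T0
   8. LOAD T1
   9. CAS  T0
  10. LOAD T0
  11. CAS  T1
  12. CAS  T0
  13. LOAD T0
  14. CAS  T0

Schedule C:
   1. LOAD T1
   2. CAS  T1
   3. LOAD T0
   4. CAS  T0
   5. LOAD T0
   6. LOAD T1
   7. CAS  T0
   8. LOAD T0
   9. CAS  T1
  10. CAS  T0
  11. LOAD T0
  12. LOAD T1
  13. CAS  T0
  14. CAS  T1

Simulating candidate A:
T1 LOAD — after: cnt=1, r=1 — load
T0 LOAD — after: cnt=1, r=1 — load
T1 CAS — after: cnt=2, r=1 — ok
T1 LOAD — after: cnt=2, r=2 — load
T0 CAS — after: cnt=2, r=1 — retry
T0 LOAD — after: cnt=2, r=2 — load
T1 CAS — after: cnt=3, r=2 — ok
T1 LOAD — after: cnt=3, r=3 — load
T1 CAS — after: cnt=4, r=3 — ok
T0 CAS — after: cnt=4, r=2 — retry
T0 LOAD — after: cnt=4, r=4 — load
T0 CAS — after: cnt=5, r=4 — ok
T0 LOAD — after: cnt=5, r=5 — load
T0 CAS — after: cnt=6, r=5 — ok

A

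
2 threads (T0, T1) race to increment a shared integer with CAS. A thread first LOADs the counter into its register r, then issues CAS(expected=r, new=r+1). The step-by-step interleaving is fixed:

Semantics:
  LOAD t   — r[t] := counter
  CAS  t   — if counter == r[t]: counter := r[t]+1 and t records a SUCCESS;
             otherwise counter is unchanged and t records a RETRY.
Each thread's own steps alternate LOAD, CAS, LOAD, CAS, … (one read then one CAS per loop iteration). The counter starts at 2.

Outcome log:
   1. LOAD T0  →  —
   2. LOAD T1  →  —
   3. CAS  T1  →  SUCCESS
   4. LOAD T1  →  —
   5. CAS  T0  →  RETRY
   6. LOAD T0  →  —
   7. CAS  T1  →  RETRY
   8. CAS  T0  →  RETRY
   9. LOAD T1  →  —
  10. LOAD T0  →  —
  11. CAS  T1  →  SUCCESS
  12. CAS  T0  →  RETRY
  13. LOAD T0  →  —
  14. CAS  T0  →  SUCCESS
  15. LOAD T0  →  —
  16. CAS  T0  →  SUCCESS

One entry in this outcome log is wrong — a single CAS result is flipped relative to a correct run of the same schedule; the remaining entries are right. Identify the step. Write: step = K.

step = 7

Reference trace:
   1) LOAD T0:  M=2  r_T0=2
   2) LOAD T1:  M=2  r_T1=2
   3) CAS  T1:  M=3  r_T1=2 ✓
   4) LOAD T1:  M=3  r_T1=3
   5) CAS  T0:  M=3  r_T0=2 ✗
   6) LOAD T0:  M=3  r_T0=3
   7) CAS  T1:  M=4  r_T1=3 ✓
   8) CAS  T0:  M=4  r_T0=3 ✗
   9) LOAD T1:  M=4  r_T1=4
  10) LOAD T0:  M=4  r_T0=4
  11) CAS  T1:  M=5  r_T1=4 ✓
  12) CAS  T0:  M=5  r_T0=4 ✗
  13) LOAD T0:  M=5  r_T0=5
  14) CAS  T0:  M=6  r_T0=5 ✓
  15) LOAD T0:  M=6  r_T0=6
  16) CAS  T0:  M=7  r_T0=6 ✓
Mismatch at 7.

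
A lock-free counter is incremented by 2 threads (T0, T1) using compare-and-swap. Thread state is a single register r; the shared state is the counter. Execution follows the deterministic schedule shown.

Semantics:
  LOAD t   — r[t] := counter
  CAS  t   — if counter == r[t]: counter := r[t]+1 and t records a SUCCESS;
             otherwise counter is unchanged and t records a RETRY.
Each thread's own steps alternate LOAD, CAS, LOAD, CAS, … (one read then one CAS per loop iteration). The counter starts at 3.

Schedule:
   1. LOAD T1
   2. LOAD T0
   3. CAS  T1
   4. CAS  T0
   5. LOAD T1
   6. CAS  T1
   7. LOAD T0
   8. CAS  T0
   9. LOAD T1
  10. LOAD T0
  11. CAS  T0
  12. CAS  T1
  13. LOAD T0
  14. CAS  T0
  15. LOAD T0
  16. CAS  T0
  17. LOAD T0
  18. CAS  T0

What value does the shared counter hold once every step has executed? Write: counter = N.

counter = 10

1. LOAD T1 → mem=3 r[T1]=3 [LOAD]
2. LOAD T0 → mem=3 r[T0]=3 [LOAD]
3. CAS T1 → mem=4 r[T1]=3 [OK]
4. CAS T0 → mem=4 r[T0]=3 [RETRY]
5. LOAD T1 → mem=4 r[T1]=4 [LOAD]
6. CAS T1 → mem=5 r[T1]=4 [OK]
7. LOAD T0 → mem=5 r[T0]=5 [LOAD]
8. CAS T0 → mem=6 r[T0]=5 [OK]
9. LOAD T1 → mem=6 r[T1]=6 [LOAD]
10. LOAD T0 → mem=6 r[T0]=6 [LOAD]
11. CAS T0 → mem=7 r[T0]=6 [OK]
12. CAS T1 → mem=7 r[T1]=6 [RETRY]
13. LOAD T0 → mem=7 r[T0]=7 [LOAD]
14. CAS T0 → mem=8 r[T0]=7 [OK]
15. LOAD T0 → mem=8 r[T0]=8 [LOAD]
16. CAS T0 → mem=9 r[T0]=8 [OK]
17. LOAD T0 → mem=9 r[T0]=9 [LOAD]
18. CAS T0 → mem=10 r[T0]=9 [OK]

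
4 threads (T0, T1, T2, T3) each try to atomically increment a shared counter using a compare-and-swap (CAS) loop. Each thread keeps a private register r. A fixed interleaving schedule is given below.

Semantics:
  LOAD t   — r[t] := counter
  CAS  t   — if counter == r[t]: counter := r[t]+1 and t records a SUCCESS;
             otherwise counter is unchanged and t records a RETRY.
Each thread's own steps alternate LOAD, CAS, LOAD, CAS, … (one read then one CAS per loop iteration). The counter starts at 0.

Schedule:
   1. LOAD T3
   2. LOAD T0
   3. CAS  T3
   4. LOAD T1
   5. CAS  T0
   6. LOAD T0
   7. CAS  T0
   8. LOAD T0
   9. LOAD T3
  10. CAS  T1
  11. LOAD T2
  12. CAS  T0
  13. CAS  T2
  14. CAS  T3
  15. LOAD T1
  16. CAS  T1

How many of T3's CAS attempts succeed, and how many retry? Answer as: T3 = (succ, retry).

   1) LOAD T3:  M=0  r_T3=0
   2) LOAD T0:  M=0  r_T0=0
   3) CAS  T3:  M=1  r_T3=0 ✓
   4) LOAD T1:  M=1  r_T1=1
   5) CAS  T0:  M=1  r_T0=0 ✗
   6) LOAD T0:  M=1  r_T0=1
   7) CAS  T0:  M=2  r_T0=1 ✓
   8) LOAD T0:  M=2  r_T0=2
   9) LOAD T3:  M=2  r_T3=2
  10) CAS  T1:  M=2  r_T1=1 ✗
  11) LOAD T2:  M=2  r_T2=2
  12) CAS  T0:  M=3  r_T0=2 ✓
  13) CAS  T2:  M=3  r_T2=2 ✗
  14) CAS  T3:  M=3  r_T3=2 ✗
  15) LOAD T1:  M=3  r_T1=3
  16) CAS  T1:  M=4  r_T1=3 ✓

T3 = (1, 1)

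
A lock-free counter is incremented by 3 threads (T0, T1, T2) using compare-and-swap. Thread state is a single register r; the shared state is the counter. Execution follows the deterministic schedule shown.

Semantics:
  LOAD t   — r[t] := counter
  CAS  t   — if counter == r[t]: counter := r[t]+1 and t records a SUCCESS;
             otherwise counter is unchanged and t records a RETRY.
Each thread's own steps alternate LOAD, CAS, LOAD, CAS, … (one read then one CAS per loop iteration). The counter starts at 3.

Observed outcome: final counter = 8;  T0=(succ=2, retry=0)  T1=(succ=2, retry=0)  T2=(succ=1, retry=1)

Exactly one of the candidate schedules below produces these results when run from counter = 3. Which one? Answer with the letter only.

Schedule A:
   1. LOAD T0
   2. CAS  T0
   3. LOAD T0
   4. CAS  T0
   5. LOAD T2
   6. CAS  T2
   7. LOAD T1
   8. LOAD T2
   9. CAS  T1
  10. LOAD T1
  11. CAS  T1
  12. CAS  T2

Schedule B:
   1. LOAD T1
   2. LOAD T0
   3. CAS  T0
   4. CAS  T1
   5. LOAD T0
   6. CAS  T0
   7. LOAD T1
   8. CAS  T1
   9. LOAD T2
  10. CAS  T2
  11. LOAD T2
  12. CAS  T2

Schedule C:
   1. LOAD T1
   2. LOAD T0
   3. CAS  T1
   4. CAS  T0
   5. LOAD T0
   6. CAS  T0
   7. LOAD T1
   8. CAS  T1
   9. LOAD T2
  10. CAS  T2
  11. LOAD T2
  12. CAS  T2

A

Run A:
step 1: T0 LOAD ⇒ load; ctr=3 reg=3
step 2: T0 CAS ⇒ ok; ctr=4 reg=3
step 3: T0 LOAD ⇒ load; ctr=4 reg=4
step 4: T0 CAS ⇒ ok; ctr=5 reg=4
step 5: T2 LOAD ⇒ load; ctr=5 reg=5
step 6: T2 CAS ⇒ ok; ctr=6 reg=5
step 7: T1 LOAD ⇒ load; ctr=6 reg=6
step 8: T2 LOAD ⇒ load; ctr=6 reg=6
step 9: T1 CAS ⇒ ok; ctr=7 reg=6
step 10: T1 LOAD ⇒ load; ctr=7 reg=7
step 11: T1 CAS ⇒ ok; ctr=8 reg=7
step 12: T2 CAS ⇒ retry; ctr=8 reg=6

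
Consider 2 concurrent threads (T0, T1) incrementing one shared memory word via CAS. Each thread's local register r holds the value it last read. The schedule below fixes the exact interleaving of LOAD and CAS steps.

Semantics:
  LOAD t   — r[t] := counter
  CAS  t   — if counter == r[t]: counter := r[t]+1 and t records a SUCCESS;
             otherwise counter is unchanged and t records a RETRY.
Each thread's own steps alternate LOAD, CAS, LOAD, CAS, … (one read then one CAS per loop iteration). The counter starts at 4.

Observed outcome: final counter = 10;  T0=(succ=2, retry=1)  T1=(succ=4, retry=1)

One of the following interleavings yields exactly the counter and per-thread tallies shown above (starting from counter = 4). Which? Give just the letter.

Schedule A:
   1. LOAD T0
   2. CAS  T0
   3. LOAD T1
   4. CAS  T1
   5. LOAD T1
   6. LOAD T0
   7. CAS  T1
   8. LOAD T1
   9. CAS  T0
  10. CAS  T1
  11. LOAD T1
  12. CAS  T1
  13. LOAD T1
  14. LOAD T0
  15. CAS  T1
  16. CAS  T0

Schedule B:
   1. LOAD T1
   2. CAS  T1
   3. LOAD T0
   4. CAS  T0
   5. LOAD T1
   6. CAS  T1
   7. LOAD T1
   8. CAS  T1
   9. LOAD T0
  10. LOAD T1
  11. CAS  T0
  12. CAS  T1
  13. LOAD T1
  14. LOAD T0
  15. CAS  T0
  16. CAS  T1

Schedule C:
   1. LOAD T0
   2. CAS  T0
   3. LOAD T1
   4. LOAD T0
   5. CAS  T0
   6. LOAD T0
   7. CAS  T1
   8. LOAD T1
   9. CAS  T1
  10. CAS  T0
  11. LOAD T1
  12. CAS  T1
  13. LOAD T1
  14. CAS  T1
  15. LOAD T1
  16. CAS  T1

C

Simulating candidate C:
[1] T0.load  rd  (counter 4, T0.r 4)
[2] T0.cas  hit  (counter 5, T0.r 4)
[3] T1.load  rd  (counter 5, T1.r 5)
[4] T0.load  rd  (counter 5, T0.r 5)
[5] T0.cas  hit  (counter 6, T0.r 5)
[6] T0.load  rd  (counter 6, T0.r 6)
[7] T1.cas  miss  (counter 6, T1.r 5)
[8] T1.load  rd  (counter 6, T1.r 6)
[9] T1.cas  hit  (counter 7, T1.r 6)
[10] T0.cas  miss  (counter 7, T0.r 6)
[11] T1.load  rd  (counter 7, T1.r 7)
[12] T1.cas  hit  (counter 8, T1.r 7)
[13] T1.load  rd  (counter 8, T1.r 8)
[14] T1.cas  hit  (counter 9, T1.r 8)
[15] T1.load  rd  (counter 9, T1.r 9)
[16] T1.cas  hit  (counter 10, T1.r 9)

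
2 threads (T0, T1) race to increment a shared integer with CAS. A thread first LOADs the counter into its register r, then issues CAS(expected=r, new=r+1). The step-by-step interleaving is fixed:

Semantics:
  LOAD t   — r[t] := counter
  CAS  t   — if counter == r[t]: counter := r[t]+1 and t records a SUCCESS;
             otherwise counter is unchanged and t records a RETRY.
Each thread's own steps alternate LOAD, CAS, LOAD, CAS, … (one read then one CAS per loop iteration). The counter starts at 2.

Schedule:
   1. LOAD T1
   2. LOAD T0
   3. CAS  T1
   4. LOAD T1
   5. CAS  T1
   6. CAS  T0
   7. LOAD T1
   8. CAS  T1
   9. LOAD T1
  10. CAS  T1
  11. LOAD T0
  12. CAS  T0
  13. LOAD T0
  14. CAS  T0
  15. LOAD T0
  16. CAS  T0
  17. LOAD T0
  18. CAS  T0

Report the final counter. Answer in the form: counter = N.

[1] T1.load  rd  (counter 2, T1.r 2)
[2] T0.load  rd  (counter 2, T0.r 2)
[3] T1.cas  hit  (counter 3, T1.r 2)
[4] T1.load  rd  (counter 3, T1.r 3)
[5] T1.cas  hit  (counter 4, T1.r 3)
[6] T0.cas  miss  (counter 4, T0.r 2)
[7] T1.load  rd  (counter 4, T1.r 4)
[8] T1.cas  hit  (counter 5, T1.r 4)
[9] T1.load  rd  (counter 5, T1.r 5)
[10] T1.cas  hit  (counter 6, T1.r 5)
[11] T0.load  rd  (counter 6, T0.r 6)
[12] T0.cas  hit  (counter 7, T0.r 6)
[13] T0.load  rd  (counter 7, T0.r 7)
[14] T0.cas  hit  (counter 8, T0.r 7)
[15] T0.load  rd  (counter 8, T0.r 8)
[16] T0.cas  hit  (counter 9, T0.r 8)
[17] T0.load  rd  (counter 9, T0.r 9)
[18] T0.cas  hit  (counter 10, T0.r 9)

counter = 10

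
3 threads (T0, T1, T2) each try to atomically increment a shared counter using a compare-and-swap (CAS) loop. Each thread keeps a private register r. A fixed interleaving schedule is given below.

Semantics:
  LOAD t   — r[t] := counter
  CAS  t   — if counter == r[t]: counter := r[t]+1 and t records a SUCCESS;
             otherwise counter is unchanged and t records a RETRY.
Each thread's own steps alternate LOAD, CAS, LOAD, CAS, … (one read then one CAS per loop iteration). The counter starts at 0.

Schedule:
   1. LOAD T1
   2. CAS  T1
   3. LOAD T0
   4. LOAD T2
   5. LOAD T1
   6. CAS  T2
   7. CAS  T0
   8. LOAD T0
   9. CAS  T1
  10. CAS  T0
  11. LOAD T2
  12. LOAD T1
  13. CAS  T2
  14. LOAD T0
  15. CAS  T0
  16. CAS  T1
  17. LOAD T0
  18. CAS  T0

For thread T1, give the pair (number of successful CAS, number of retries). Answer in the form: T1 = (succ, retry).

1. LOAD T1 → mem=0 r[T1]=0 [LOAD]
2. CAS T1 → mem=1 r[T1]=0 [OK]
3. LOAD T0 → mem=1 r[T0]=1 [LOAD]
4. LOAD T2 → mem=1 r[T2]=1 [LOAD]
5. LOAD T1 → mem=1 r[T1]=1 [LOAD]
6. CAS T2 → mem=2 r[T2]=1 [OK]
7. CAS T0 → mem=2 r[T0]=1 [RETRY]
8. LOAD T0 → mem=2 r[T0]=2 [LOAD]
9. CAS T1 → mem=2 r[T1]=1 [RETRY]
10. CAS T0 → mem=3 r[T0]=2 [OK]
11. LOAD T2 → mem=3 r[T2]=3 [LOAD]
12. LOAD T1 → mem=3 r[T1]=3 [LOAD]
13. CAS T2 → mem=4 r[T2]=3 [OK]
14. LOAD T0 → mem=4 r[T0]=4 [LOAD]
15. CAS T0 → mem=5 r[T0]=4 [OK]
16. CAS T1 → mem=5 r[T1]=3 [RETRY]
17. LOAD T0 → mem=5 r[T0]=5 [LOAD]
18. CAS T0 → mem=6 r[T0]=5 [OK]

T1 = (1, 2)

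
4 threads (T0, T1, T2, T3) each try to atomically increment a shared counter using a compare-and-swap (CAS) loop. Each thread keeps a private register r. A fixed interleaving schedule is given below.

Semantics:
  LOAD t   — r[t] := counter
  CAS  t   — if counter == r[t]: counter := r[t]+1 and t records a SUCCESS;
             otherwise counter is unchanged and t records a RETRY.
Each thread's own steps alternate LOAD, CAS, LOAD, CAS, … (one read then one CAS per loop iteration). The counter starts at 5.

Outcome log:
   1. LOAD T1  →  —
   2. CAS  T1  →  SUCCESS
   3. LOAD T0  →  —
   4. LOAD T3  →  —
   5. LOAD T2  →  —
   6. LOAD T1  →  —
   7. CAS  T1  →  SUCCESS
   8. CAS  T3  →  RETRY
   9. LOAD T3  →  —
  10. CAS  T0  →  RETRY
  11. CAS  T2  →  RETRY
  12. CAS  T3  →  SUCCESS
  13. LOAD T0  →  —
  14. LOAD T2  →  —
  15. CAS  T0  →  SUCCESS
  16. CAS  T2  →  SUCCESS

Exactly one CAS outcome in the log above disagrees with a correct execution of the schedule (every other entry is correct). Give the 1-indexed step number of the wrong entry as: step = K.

step = 16

Re-executing:
[1] T1.load  rd  (counter 5, T1.r 5)
[2] T1.cas  hit  (counter 6, T1.r 5)
[3] T0.load  rd  (counter 6, T0.r 6)
[4] T3.load  rd  (counter 6, T3.r 6)
[5] T2.load  rd  (counter 6, T2.r 6)
[6] T1.load  rd  (counter 6, T1.r 6)
[7] T1.cas  hit  (counter 7, T1.r 6)
[8] T3.cas  miss  (counter 7, T3.r 6)
[9] T3.load  rd  (counter 7, T3.r 7)
[10] T0.cas  miss  (counter 7, T0.r 6)
[11] T2.cas  miss  (counter 7, T2.r 6)
[12] T3.cas  hit  (counter 8, T3.r 7)
[13] T0.load  rd  (counter 8, T0.r 8)
[14] T2.load  rd  (counter 8, T2.r 8)
[15] T0.cas  hit  (counter 9, T0.r 8)
[16] T2.cas  miss  (counter 9, T2.r 8)
Flip is step 16.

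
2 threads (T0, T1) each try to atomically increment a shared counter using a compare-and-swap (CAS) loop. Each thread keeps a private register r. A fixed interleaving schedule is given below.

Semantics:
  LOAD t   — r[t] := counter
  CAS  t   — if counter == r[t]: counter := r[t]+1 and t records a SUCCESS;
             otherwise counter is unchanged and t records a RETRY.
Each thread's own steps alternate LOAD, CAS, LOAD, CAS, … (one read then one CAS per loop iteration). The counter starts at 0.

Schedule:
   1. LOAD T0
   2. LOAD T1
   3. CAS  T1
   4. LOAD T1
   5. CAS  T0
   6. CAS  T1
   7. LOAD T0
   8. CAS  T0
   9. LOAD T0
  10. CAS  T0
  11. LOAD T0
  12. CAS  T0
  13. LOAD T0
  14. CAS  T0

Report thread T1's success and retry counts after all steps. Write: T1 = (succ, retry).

T1 = (2, 0)

T0 LOAD — after: cnt=0, r=0 — load
T1 LOAD — after: cnt=0, r=0 — load
T1 CAS — after: cnt=1, r=0 — ok
T1 LOAD — after: cnt=1, r=1 — load
T0 CAS — after: cnt=1, r=0 — retry
T1 CAS — after: cnt=2, r=1 — ok
T0 LOAD — after: cnt=2, r=2 — load
T0 CAS — after: cnt=3, r=2 — ok
T0 LOAD — after: cnt=3, r=3 — load
T0 CAS — after: cnt=4, r=3 — ok
T0 LOAD — after: cnt=4, r=4 — load
T0 CAS — after: cnt=5, r=4 — ok
T0 LOAD — after: cnt=5, r=5 — load
T0 CAS — after: cnt=6, r=5 — ok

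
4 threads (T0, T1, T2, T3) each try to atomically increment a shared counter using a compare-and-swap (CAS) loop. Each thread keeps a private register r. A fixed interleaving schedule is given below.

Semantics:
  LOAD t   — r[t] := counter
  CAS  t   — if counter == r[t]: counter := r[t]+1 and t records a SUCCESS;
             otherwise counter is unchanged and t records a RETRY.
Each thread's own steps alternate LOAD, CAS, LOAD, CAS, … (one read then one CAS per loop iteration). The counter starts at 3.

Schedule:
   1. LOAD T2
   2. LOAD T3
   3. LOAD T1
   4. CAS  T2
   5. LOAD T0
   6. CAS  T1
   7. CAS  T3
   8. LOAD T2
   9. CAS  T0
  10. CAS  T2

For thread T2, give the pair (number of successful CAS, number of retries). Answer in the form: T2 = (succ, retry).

T2 = (1, 1)

1. LOAD T2 → mem=3 r[T2]=3 [LOAD]
2. LOAD T3 → mem=3 r[T3]=3 [LOAD]
3. LOAD T1 → mem=3 r[T1]=3 [LOAD]
4. CAS T2 → mem=4 r[T2]=3 [OK]
5. LOAD T0 → mem=4 r[T0]=4 [LOAD]
6. CAS T1 → mem=4 r[T1]=3 [RETRY]
7. CAS T3 → mem=4 r[T3]=3 [RETRY]
8. LOAD T2 → mem=4 r[T2]=4 [LOAD]
9. CAS T0 → mem=5 r[T0]=4 [OK]
10. CAS T2 → mem=5 r[T2]=4 [RETRY]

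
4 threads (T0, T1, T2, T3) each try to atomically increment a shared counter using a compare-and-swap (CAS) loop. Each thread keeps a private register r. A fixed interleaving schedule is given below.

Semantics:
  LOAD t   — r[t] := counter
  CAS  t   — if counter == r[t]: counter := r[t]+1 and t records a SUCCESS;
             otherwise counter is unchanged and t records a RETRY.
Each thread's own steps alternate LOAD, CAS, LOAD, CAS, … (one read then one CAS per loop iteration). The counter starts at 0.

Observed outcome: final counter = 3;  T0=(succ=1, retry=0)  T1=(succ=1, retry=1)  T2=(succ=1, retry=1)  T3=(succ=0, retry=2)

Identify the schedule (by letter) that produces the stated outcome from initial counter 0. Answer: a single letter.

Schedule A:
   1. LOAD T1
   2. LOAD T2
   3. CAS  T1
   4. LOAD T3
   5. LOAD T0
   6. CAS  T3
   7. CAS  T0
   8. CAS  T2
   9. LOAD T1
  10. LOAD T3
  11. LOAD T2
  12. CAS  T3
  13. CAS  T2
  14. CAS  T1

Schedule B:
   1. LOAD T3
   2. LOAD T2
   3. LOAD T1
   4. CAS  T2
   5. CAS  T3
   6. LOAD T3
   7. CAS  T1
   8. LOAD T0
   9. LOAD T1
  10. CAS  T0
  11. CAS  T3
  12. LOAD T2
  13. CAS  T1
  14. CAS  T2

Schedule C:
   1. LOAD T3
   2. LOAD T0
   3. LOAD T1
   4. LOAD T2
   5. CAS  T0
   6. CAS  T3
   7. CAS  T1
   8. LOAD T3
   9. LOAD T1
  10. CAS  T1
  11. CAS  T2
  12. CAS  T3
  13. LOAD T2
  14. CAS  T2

Simulating candidate C:
   1) LOAD T3:  M=0  r_T3=0
   2) LOAD T0:  M=0  r_T0=0
   3) LOAD T1:  M=0  r_T1=0
   4) LOAD T2:  M=0  r_T2=0
   5) CAS  T0:  M=1  r_T0=0 ✓
   6) CAS  T3:  M=1  r_T3=0 ✗
   7) CAS  T1:  M=1  r_T1=0 ✗
   8) LOAD T3:  M=1  r_T3=1
   9) LOAD T1:  M=1  r_T1=1
  10) CAS  T1:  M=2  r_T1=1 ✓
  11) CAS  T2:  M=2  r_T2=0 ✗
  12) CAS  T3:  M=2  r_T3=1 ✗
  13) LOAD T2:  M=2  r_T2=2
  14) CAS  T2:  M=3  r_T2=2 ✓

C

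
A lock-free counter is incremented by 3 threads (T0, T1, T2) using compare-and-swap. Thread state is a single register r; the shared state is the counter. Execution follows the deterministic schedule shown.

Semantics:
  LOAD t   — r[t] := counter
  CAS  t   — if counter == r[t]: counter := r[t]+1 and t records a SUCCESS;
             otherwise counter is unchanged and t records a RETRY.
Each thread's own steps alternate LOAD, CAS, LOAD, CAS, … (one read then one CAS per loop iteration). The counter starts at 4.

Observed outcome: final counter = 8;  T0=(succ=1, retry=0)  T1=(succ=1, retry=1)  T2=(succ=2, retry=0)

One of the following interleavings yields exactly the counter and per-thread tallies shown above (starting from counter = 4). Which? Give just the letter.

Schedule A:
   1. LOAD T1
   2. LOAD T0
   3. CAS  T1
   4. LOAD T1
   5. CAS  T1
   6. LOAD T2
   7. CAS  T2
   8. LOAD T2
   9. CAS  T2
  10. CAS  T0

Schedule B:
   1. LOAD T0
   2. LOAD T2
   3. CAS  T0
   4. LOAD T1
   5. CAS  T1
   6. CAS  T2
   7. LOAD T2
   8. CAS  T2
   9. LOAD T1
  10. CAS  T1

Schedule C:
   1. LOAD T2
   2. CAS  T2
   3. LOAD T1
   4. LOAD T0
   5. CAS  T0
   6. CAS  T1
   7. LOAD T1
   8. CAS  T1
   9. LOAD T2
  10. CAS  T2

C

Tracing schedule C:
1. LOAD T2 → mem=4 r[T2]=4 [LOAD]
2. CAS T2 → mem=5 r[T2]=4 [OK]
3. LOAD T1 → mem=5 r[T1]=5 [LOAD]
4. LOAD T0 → mem=5 r[T0]=5 [LOAD]
5. CAS T0 → mem=6 r[T0]=5 [OK]
6. CAS T1 → mem=6 r[T1]=5 [RETRY]
7. LOAD T1 → mem=6 r[T1]=6 [LOAD]
8. CAS T1 → mem=7 r[T1]=6 [OK]
9. LOAD T2 → mem=7 r[T2]=7 [LOAD]
10. CAS T2 → mem=8 r[T2]=7 [OK]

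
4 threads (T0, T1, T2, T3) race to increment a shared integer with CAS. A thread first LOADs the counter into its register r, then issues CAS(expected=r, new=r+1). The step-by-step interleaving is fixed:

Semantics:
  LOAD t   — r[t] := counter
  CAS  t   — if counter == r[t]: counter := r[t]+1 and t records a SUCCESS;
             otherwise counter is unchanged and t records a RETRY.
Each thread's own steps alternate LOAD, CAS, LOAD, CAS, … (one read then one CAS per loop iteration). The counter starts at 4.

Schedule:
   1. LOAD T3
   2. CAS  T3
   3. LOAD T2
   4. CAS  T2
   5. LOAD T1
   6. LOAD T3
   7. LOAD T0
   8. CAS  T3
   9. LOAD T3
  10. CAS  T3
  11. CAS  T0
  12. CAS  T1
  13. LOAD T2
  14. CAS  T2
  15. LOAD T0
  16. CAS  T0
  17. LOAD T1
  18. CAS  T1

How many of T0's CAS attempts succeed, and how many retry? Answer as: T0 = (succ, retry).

1. LOAD T3 → mem=4 r[T3]=4 [LOAD]
2. CAS T3 → mem=5 r[T3]=4 [OK]
3. LOAD T2 → mem=5 r[T2]=5 [LOAD]
4. CAS T2 → mem=6 r[T2]=5 [OK]
5. LOAD T1 → mem=6 r[T1]=6 [LOAD]
6. LOAD T3 → mem=6 r[T3]=6 [LOAD]
7. LOAD T0 → mem=6 r[T0]=6 [LOAD]
8. CAS T3 → mem=7 r[T3]=6 [OK]
9. LOAD T3 → mem=7 r[T3]=7 [LOAD]
10. CAS T3 → mem=8 r[T3]=7 [OK]
11. CAS T0 → mem=8 r[T0]=6 [RETRY]
12. CAS T1 → mem=8 r[T1]=6 [RETRY]
13. LOAD T2 → mem=8 r[T2]=8 [LOAD]
14. CAS T2 → mem=9 r[T2]=8 [OK]
15. LOAD T0 → mem=9 r[T0]=9 [LOAD]
16. CAS T0 → mem=10 r[T0]=9 [OK]
17. LOAD T1 → mem=10 r[T1]=10 [LOAD]
18. CAS T1 → mem=11 r[T1]=10 [OK]

T0 = (1, 1)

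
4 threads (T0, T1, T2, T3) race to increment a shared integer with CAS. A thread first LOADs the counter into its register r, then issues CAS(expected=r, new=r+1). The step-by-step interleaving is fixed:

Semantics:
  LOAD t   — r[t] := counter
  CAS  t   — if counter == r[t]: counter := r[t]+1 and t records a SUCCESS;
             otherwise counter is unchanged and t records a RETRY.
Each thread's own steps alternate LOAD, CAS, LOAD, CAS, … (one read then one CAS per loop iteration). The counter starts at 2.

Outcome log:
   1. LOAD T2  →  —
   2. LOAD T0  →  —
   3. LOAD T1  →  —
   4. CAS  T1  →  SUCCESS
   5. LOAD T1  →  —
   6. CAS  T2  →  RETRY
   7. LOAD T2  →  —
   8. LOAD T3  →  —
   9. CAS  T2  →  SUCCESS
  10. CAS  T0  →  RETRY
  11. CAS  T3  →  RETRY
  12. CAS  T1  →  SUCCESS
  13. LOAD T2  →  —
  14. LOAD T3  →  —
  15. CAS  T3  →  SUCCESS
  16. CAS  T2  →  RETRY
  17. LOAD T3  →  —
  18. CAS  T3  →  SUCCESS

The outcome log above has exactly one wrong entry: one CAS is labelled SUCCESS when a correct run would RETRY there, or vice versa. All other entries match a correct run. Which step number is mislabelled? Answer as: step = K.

Reference trace:
T2 LOAD — after: cnt=2, r=2 — load
T0 LOAD — after: cnt=2, r=2 — load
T1 LOAD — after: cnt=2, r=2 — load
T1 CAS — after: cnt=3, r=2 — ok
T1 LOAD — after: cnt=3, r=3 — load
T2 CAS — after: cnt=3, r=2 — retry
T2 LOAD — after: cnt=3, r=3 — load
T3 LOAD — after: cnt=3, r=3 — load
T2 CAS — after: cnt=4, r=3 — ok
T0 CAS — after: cnt=4, r=2 — retry
T3 CAS — after: cnt=4, r=3 — retry
T1 CAS — after: cnt=4, r=3 — retry
T2 LOAD — after: cnt=4, r=4 — load
T3 LOAD — after: cnt=4, r=4 — load
T3 CAS — after: cnt=5, r=4 — ok
T2 CAS — after: cnt=5, r=4 — retry
T3 LOAD — after: cnt=5, r=5 — load
T3 CAS — after: cnt=6, r=5 — ok
Flip is step 12.

step = 12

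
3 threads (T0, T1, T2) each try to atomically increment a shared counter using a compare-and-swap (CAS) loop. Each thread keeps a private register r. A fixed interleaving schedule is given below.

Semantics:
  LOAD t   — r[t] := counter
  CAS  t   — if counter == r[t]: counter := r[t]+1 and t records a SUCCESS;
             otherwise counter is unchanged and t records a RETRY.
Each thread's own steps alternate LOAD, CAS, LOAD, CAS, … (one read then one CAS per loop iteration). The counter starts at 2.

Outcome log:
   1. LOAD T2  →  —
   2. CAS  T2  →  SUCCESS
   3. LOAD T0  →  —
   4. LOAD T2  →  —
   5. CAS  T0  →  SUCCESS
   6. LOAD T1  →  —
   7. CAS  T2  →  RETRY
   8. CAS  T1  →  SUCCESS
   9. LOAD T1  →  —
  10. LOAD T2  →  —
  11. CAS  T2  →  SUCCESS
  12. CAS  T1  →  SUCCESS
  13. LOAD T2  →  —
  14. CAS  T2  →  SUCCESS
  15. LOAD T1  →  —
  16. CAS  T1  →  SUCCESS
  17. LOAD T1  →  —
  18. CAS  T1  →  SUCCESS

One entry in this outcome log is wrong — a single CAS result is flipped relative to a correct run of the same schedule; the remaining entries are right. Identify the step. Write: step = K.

step = 12

Re-executing:
[1] T2.load  rd  (counter 2, T2.r 2)
[2] T2.cas  hit  (counter 3, T2.r 2)
[3] T0.load  rd  (counter 3, T0.r 3)
[4] T2.load  rd  (counter 3, T2.r 3)
[5] T0.cas  hit  (counter 4, T0.r 3)
[6] T1.load  rd  (counter 4, T1.r 4)
[7] T2.cas  miss  (counter 4, T2.r 3)
[8] T1.cas  hit  (counter 5, T1.r 4)
[9] T1.load  rd  (counter 5, T1.r 5)
[10] T2.load  rd  (counter 5, T2.r 5)
[11] T2.cas  hit  (counter 6, T2.r 5)
[12] T1.cas  miss  (counter 6, T1.r 5)
[13] T2.load  rd  (counter 6, T2.r 6)
[14] T2.cas  hit  (counter 7, T2.r 6)
[15] T1.load  rd  (counter 7, T1.r 7)
[16] T1.cas  hit  (counter 8, T1.r 7)
[17] T1.load  rd  (counter 8, T1.r 8)
[18] T1.cas  hit  (counter 9, T1.r 8)
Mismatch at 12.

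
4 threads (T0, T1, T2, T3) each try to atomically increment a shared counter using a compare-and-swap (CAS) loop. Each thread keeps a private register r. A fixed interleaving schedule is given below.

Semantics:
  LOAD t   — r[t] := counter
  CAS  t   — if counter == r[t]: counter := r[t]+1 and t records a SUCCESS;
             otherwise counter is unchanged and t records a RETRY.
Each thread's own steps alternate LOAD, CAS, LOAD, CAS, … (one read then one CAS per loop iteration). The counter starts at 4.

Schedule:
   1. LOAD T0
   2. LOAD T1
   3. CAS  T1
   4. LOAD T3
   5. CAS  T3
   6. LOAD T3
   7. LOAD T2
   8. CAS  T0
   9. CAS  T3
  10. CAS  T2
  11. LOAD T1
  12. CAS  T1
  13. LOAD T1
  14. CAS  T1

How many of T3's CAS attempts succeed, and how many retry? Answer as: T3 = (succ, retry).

T3 = (2, 0)

[1] T0.load  rd  (counter 4, T0.r 4)
[2] T1.load  rd  (counter 4, T1.r 4)
[3] T1.cas  hit  (counter 5, T1.r 4)
[4] T3.load  rd  (counter 5, T3.r 5)
[5] T3.cas  hit  (counter 6, T3.r 5)
[6] T3.load  rd  (counter 6, T3.r 6)
[7] T2.load  rd  (counter 6, T2.r 6)
[8] T0.cas  miss  (counter 6, T0.r 4)
[9] T3.cas  hit  (counter 7, T3.r 6)
[10] T2.cas  miss  (counter 7, T2.r 6)
[11] T1.load  rd  (counter 7, T1.r 7)
[12] T1.cas  hit  (counter 8, T1.r 7)
[13] T1.load  rd  (counter 8, T1.r 8)
[14] T1.cas  hit  (counter 9, T1.r 8)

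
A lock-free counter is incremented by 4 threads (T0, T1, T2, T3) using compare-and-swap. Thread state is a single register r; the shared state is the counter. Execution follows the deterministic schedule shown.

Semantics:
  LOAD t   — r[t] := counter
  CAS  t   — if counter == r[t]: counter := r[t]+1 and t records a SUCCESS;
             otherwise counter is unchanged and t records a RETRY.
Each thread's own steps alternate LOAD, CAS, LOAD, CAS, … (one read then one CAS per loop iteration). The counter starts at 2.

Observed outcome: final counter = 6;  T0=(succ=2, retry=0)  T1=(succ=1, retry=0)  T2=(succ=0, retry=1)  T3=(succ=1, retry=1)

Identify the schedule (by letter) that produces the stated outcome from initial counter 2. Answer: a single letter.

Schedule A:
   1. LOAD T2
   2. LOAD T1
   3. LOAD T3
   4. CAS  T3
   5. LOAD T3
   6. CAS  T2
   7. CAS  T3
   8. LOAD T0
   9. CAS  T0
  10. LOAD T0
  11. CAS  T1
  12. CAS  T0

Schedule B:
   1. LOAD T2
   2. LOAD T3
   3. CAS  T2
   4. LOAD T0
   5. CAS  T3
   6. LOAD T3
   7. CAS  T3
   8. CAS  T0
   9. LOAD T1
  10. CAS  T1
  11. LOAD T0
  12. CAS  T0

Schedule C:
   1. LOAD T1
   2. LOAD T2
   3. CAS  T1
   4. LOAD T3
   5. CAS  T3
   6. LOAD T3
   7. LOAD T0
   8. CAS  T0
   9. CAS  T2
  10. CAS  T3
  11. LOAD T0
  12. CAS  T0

C

Simulating candidate C:
T1 LOAD — after: cnt=2, r=2 — load
T2 LOAD — after: cnt=2, r=2 — load
T1 CAS — after: cnt=3, r=2 — ok
T3 LOAD — after: cnt=3, r=3 — load
T3 CAS — after: cnt=4, r=3 — ok
T3 LOAD — after: cnt=4, r=4 — load
T0 LOAD — after: cnt=4, r=4 — load
T0 CAS — after: cnt=5, r=4 — ok
T2 CAS — after: cnt=5, r=2 — retry
T3 CAS — after: cnt=5, r=4 — retry
T0 LOAD — after: cnt=5, r=5 — load
T0 CAS — after: cnt=6, r=5 — ok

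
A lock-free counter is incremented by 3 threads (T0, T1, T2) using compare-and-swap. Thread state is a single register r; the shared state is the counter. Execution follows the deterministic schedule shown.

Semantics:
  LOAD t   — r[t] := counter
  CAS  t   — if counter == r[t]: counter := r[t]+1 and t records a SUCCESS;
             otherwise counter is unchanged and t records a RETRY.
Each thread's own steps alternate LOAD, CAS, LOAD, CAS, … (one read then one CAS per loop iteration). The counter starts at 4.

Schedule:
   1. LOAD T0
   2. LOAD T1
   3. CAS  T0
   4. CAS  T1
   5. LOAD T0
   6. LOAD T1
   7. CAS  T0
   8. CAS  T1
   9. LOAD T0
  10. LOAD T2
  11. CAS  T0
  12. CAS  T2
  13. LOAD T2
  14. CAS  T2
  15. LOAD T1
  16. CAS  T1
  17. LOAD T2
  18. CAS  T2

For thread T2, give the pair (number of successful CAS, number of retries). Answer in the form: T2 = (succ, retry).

T2 = (2, 1)

T0 LOAD — after: cnt=4, r=4 — load
T1 LOAD — after: cnt=4, r=4 — load
T0 CAS — after: cnt=5, r=4 — ok
T1 CAS — after: cnt=5, r=4 — retry
T0 LOAD — after: cnt=5, r=5 — load
T1 LOAD — after: cnt=5, r=5 — load
T0 CAS — after: cnt=6, r=5 — ok
T1 CAS — after: cnt=6, r=5 — retry
T0 LOAD — after: cnt=6, r=6 — load
T2 LOAD — after: cnt=6, r=6 — load
T0 CAS — after: cnt=7, r=6 — ok
T2 CAS — after: cnt=7, r=6 — retry
T2 LOAD — after: cnt=7, r=7 — load
T2 CAS — after: cnt=8, r=7 — ok
T1 LOAD — after: cnt=8, r=8 — load
T1 CAS — after: cnt=9, r=8 — ok
T2 LOAD — after: cnt=9, r=9 — load
T2 CAS — after: cnt=10, r=9 — ok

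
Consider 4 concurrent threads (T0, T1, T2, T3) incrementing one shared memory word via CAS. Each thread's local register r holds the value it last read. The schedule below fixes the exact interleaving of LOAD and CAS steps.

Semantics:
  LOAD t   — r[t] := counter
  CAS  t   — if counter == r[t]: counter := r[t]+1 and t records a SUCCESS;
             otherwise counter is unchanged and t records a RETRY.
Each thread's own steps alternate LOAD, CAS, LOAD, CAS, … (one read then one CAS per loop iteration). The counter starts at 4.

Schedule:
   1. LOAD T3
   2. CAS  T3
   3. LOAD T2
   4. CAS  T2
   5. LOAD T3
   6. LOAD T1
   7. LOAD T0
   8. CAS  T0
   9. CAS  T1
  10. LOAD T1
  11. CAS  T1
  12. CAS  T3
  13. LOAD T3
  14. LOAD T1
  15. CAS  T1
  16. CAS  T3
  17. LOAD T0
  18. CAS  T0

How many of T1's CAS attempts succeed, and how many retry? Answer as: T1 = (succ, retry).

[1] T3.load  rd  (counter 4, T3.r 4)
[2] T3.cas  hit  (counter 5, T3.r 4)
[3] T2.load  rd  (counter 5, T2.r 5)
[4] T2.cas  hit  (counter 6, T2.r 5)
[5] T3.load  rd  (counter 6, T3.r 6)
[6] T1.load  rd  (counter 6, T1.r 6)
[7] T0.load  rd  (counter 6, T0.r 6)
[8] T0.cas  hit  (counter 7, T0.r 6)
[9] T1.cas  miss  (counter 7, T1.r 6)
[10] T1.load  rd  (counter 7, T1.r 7)
[11] T1.cas  hit  (counter 8, T1.r 7)
[12] T3.cas  miss  (counter 8, T3.r 6)
[13] T3.load  rd  (counter 8, T3.r 8)
[14] T1.load  rd  (counter 8, T1.r 8)
[15] T1.cas  hit  (counter 9, T1.r 8)
[16] T3.cas  miss  (counter 9, T3.r 8)
[17] T0.load  rd  (counter 9, T0.r 9)
[18] T0.cas  hit  (counter 10, T0.r 9)

T1 = (2, 1)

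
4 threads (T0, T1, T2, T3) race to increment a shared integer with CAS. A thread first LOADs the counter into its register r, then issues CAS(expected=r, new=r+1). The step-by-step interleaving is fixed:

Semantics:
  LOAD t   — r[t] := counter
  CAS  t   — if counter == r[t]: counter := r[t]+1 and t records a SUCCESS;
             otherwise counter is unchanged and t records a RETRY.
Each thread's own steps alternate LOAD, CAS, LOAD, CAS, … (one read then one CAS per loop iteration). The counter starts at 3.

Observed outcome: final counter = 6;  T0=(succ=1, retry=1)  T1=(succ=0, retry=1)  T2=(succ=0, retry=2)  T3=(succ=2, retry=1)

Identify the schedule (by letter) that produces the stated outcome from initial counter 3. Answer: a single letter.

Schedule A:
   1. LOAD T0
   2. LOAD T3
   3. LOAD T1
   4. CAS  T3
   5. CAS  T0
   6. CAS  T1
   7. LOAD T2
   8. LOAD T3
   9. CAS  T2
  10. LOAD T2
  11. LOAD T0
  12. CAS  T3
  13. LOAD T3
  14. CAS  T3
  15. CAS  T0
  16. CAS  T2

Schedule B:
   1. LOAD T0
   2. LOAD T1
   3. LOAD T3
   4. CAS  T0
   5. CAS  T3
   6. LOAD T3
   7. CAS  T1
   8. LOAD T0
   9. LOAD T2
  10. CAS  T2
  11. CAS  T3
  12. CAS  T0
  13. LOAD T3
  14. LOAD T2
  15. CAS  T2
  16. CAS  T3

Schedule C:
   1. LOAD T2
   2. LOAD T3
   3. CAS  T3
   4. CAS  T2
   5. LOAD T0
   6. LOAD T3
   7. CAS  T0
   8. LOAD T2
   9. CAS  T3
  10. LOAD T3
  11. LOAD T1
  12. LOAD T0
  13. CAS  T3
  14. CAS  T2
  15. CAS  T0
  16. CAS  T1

C

Simulating candidate C:
#1 T2 reads 3
#2 T3 reads 3
#3 T3 CAS(3→4) writes; counter now 4
#4 T2 CAS(3→4) fails; counter now 4
#5 T0 reads 4
#6 T3 reads 4
#7 T0 CAS(4→5) writes; counter now 5
#8 T2 reads 5
#9 T3 CAS(4→5) fails; counter now 5
#10 T3 reads 5
#11 T1 reads 5
#12 T0 reads 5
#13 T3 CAS(5→6) writes; counter now 6
#14 T2 CAS(5→6) fails; counter now 6
#15 T0 CAS(5→6) fails; counter now 6
#16 T1 CAS(5→6) fails; counter now 6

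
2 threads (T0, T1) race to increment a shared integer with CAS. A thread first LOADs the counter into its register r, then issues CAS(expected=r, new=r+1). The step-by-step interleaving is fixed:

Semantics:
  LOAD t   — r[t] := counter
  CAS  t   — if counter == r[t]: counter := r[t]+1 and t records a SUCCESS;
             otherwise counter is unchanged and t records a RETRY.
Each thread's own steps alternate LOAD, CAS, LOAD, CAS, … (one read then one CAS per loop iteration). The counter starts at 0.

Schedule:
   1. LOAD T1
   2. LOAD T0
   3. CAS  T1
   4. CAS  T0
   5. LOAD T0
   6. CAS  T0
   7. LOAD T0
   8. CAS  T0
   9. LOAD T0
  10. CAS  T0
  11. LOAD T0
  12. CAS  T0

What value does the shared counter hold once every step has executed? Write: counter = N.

counter = 5

   1) LOAD T1:  M=0  r_T1=0
   2) LOAD T0:  M=0  r_T0=0
   3) CAS  T1:  M=1  r_T1=0 ✓
   4) CAS  T0:  M=1  r_T0=0 ✗
   5) LOAD T0:  M=1  r_T0=1
   6) CAS  T0:  M=2  r_T0=1 ✓
   7) LOAD T0:  M=2  r_T0=2
   8) CAS  T0:  M=3  r_T0=2 ✓
   9) LOAD T0:  M=3  r_T0=3
  10) CAS  T0:  M=4  r_T0=3 ✓
  11) LOAD T0:  M=4  r_T0=4
  12) CAS  T0:  M=5  r_T0=4 ✓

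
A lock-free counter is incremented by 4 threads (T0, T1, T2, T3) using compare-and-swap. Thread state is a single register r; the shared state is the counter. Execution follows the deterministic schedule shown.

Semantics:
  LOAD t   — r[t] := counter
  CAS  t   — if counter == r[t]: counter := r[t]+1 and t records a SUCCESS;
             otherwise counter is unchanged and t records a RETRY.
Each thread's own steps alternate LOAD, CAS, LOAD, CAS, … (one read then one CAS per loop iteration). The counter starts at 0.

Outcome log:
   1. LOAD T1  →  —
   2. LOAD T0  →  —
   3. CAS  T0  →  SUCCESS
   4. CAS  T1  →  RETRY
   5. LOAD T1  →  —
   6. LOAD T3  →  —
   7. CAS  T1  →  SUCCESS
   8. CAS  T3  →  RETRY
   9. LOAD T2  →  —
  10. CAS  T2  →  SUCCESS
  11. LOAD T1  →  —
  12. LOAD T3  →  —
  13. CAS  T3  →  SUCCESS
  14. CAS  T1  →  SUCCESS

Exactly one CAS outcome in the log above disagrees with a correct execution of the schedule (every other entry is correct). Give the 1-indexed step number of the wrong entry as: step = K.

Reference trace:
step 1: T1 LOAD ⇒ load; ctr=0 reg=0
step 2: T0 LOAD ⇒ load; ctr=0 reg=0
step 3: T0 CAS ⇒ ok; ctr=1 reg=0
step 4: T1 CAS ⇒ retry; ctr=1 reg=0
step 5: T1 LOAD ⇒ load; ctr=1 reg=1
step 6: T3 LOAD ⇒ load; ctr=1 reg=1
step 7: T1 CAS ⇒ ok; ctr=2 reg=1
step 8: T3 CAS ⇒ retry; ctr=2 reg=1
step 9: T2 LOAD ⇒ load; ctr=2 reg=2
step 10: T2 CAS ⇒ ok; ctr=3 reg=2
step 11: T1 LOAD ⇒ load; ctr=3 reg=3
step 12: T3 LOAD ⇒ load; ctr=3 reg=3
step 13: T3 CAS ⇒ ok; ctr=4 reg=3
step 14: T1 CAS ⇒ retry; ctr=4 reg=3
Flip is step 14.

step = 14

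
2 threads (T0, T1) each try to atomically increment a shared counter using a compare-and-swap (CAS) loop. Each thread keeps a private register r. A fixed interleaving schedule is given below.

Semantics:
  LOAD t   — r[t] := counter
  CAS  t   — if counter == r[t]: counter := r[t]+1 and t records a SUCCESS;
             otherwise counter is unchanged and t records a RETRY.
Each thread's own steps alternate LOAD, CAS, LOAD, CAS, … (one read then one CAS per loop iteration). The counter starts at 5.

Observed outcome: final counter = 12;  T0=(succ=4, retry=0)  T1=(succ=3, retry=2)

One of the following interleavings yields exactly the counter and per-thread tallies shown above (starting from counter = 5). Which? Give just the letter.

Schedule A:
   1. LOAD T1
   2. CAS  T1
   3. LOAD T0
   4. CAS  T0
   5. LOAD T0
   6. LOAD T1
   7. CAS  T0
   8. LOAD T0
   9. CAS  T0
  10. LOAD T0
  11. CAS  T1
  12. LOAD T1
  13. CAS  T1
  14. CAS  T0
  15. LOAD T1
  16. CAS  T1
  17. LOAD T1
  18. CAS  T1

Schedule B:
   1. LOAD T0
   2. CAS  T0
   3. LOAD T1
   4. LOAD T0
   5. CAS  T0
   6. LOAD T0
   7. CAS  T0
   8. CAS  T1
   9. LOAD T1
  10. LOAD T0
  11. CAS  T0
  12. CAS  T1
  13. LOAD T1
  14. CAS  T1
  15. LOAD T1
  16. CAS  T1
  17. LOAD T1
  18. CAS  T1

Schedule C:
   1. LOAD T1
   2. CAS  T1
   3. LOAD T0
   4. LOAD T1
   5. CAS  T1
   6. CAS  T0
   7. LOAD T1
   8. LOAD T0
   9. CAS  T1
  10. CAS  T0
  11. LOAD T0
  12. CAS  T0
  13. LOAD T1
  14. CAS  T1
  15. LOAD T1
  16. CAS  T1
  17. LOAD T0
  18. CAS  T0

Simulating candidate B:
#1 T0 reads 5
#2 T0 CAS(5→6) writes; counter now 6
#3 T1 reads 6
#4 T0 reads 6
#5 T0 CAS(6→7) writes; counter now 7
#6 T0 reads 7
#7 T0 CAS(7→8) writes; counter now 8
#8 T1 CAS(6→7) fails; counter now 8
#9 T1 reads 8
#10 T0 reads 8
#11 T0 CAS(8→9) writes; counter now 9
#12 T1 CAS(8→9) fails; counter now 9
#13 T1 reads 9
#14 T1 CAS(9→10) writes; counter now 10
#15 T1 reads 10
#16 T1 CAS(10→11) writes; counter now 11
#17 T1 reads 11
#18 T1 CAS(11→12) writes; counter now 12

B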